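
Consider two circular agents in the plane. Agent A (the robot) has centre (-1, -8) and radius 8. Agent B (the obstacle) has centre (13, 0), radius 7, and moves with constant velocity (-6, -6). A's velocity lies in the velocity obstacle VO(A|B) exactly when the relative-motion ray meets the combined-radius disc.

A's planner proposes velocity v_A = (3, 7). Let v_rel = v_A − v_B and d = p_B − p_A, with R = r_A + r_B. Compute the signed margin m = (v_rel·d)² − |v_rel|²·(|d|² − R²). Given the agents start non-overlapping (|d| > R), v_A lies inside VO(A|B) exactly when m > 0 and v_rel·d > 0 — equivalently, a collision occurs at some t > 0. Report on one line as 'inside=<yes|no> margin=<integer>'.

d = (14, 8),  |d|² = 260;  R = 8+7 = 15,  c = 260−15² = 35
v_rel = (9, 13),  |v_rel|² = 250;  v_rel·d = (9)·(14) + (13)·(8) = 230
250·t² − 460·t + 35 = 0  ⇒  m = 230² − 250·35 = 44150
m = 44150 > 0,  v_rel·d = 230 > 0  ⇒  inside

inside=yes margin=44150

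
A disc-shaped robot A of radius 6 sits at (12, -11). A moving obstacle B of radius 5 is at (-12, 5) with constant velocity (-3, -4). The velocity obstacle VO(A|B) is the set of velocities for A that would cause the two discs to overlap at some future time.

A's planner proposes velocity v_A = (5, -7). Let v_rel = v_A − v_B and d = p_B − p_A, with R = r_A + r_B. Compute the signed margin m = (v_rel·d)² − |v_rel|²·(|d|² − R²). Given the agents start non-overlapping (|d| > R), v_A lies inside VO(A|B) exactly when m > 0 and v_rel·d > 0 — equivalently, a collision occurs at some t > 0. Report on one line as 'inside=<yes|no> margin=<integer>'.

d = (-24, 16),  |d|² = 832;  R = 6+5 = 11,  c = 832−11² = 711
v_rel = (8, -3),  |v_rel|² = 73;  v_rel·d = (8)·(-24) + (-3)·(16) = -240
73·t² + 480·t + 711 = 0  ⇒  m = (-240)² − 73·711 = 5697
m = 5697 > 0,  v_rel·d = -240 < 0  ⇒  outside

inside=no margin=5697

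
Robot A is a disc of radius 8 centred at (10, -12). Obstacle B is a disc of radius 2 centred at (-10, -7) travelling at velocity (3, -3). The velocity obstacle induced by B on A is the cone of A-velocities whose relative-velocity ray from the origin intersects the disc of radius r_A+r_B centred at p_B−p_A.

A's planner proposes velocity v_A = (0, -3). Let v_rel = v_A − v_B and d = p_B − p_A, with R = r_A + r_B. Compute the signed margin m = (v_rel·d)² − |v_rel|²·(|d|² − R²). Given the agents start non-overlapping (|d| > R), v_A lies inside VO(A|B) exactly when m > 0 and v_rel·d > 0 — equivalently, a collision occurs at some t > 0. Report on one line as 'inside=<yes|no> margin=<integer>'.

d = (-20, 5),  |d|² = 425;  R = 8+2 = 10,  c = 425−10² = 325
v_rel = (-3, 0),  |v_rel|² = 9;  v_rel·d = (-3)·(-20) + (0)·(5) = 60
9·t² − 120·t + 325 = 0  ⇒  m = 60² − 9·325 = 675
m = 675 > 0,  v_rel·d = 60 > 0  ⇒  inside

inside=yes margin=675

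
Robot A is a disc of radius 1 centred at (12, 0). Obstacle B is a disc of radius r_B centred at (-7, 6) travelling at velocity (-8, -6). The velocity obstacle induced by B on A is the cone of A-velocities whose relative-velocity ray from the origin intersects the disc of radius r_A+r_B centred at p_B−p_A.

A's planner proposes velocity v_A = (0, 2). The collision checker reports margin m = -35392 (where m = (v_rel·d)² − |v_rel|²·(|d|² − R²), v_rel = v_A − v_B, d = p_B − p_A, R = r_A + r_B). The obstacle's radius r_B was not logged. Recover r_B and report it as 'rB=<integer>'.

m = -35392
d = (-19, 6);  v_rel = (8, 8),  |v_rel|² = 128
v_rel×d = (8)·(6) − (8)·(-19) = 200
since m = R²·128 − 200²:  R² = (40000 + -35392) / 128 = 36
R = √36 = 6  ⇒  r_B = 6 − 1 = 5

rB=5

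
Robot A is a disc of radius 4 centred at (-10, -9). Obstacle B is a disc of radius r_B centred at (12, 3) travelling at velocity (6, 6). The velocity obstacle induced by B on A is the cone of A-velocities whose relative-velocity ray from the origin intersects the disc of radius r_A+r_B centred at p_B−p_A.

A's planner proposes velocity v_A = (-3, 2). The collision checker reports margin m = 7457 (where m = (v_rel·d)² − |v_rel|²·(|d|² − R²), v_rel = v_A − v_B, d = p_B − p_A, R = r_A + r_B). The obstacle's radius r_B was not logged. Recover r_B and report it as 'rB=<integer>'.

m = 7457
d = (22, 12);  v_rel = (-9, -4),  |v_rel|² = 97
v_rel×d = (-9)·(12) − (-4)·(22) = -20
since m = R²·97 − (-20)²:  R² = (400 + 7457) / 97 = 81
R = √81 = 9  ⇒  r_B = 9 − 4 = 5

rB=5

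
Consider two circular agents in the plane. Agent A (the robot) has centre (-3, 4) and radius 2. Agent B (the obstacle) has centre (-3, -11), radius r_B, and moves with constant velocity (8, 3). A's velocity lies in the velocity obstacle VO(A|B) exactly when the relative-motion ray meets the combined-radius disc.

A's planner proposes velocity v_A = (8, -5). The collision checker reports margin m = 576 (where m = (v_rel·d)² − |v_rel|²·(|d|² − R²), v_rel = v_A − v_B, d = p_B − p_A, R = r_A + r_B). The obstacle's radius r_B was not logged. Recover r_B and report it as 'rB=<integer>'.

m = 576
d = (0, -15);  v_rel = (0, -8),  |v_rel|² = 64
v_rel×d = (0)·(-15) − (-8)·(0) = 0
since m = R²·64 − 0²:  R² = (0 + 576) / 64 = 9
R = √9 = 3  ⇒  r_B = 3 − 2 = 1

rB=1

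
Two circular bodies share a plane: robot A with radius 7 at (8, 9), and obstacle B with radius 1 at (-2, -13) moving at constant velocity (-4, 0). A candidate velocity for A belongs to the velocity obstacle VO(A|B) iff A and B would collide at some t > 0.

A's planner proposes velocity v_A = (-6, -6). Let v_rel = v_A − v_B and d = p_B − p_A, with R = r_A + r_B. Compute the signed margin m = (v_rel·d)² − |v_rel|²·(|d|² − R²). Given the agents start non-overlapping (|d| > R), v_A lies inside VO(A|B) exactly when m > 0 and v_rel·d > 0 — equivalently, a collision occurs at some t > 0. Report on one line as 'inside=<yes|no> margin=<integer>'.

d = (-10, -22),  |d|² = 584;  R = 7+1 = 8,  c = 584−8² = 520
v_rel = (-2, -6),  |v_rel|² = 40;  v_rel·d = (-2)·(-10) + (-6)·(-22) = 152
40·t² − 304·t + 520 = 0  ⇒  m = 152² − 40·520 = 2304
m = 2304 > 0,  v_rel·d = 152 > 0  ⇒  inside

inside=yes margin=2304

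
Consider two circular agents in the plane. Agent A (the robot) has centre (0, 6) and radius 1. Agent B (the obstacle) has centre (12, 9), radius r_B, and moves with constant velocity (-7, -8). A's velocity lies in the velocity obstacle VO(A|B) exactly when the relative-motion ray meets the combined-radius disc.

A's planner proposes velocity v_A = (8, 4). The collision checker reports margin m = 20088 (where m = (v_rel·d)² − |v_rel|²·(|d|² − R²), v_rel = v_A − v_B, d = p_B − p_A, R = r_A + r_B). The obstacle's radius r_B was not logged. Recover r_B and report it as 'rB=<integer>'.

m = 20088
d = (12, 3);  v_rel = (15, 12),  |v_rel|² = 369
v_rel×d = (15)·(3) − (12)·(12) = -99
since m = R²·369 − (-99)²:  R² = (9801 + 20088) / 369 = 81
R = √81 = 9  ⇒  r_B = 9 − 1 = 8

rB=8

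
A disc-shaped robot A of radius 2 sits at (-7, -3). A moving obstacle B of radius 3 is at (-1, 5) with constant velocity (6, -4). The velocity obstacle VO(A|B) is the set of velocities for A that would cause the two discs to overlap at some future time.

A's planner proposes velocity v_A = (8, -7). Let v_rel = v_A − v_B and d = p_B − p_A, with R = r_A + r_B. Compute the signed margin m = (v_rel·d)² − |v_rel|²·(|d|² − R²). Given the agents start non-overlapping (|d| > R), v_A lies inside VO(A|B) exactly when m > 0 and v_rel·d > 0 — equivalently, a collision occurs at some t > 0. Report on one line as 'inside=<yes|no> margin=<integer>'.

d = (6, 8),  |d|² = 100;  R = 2+3 = 5,  c = 100−5² = 75
v_rel = (2, -3),  |v_rel|² = 13;  v_rel·d = (2)·(6) + (-3)·(8) = -12
13·t² + 24·t + 75 = 0  ⇒  m = (-12)² − 13·75 = -831
m = -831 < 0,  v_rel·d = -12 < 0  ⇒  outside

inside=no margin=-831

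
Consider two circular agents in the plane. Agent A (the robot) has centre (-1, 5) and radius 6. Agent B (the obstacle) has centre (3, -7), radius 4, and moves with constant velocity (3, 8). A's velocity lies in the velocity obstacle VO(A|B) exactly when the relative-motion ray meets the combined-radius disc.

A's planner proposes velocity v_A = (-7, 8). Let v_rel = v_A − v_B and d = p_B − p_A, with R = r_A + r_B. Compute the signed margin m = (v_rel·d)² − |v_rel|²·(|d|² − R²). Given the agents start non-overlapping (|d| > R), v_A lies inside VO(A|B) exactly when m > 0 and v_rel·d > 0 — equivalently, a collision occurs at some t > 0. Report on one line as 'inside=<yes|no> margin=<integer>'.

d = (4, -12),  |d|² = 160;  R = 6+4 = 10,  c = 160−10² = 60
v_rel = (-10, 0),  |v_rel|² = 100;  v_rel·d = (-10)·(4) + (0)·(-12) = -40
100·t² + 80·t + 60 = 0  ⇒  m = (-40)² − 100·60 = -4400
m = -4400 < 0,  v_rel·d = -40 < 0  ⇒  outside

inside=no margin=-4400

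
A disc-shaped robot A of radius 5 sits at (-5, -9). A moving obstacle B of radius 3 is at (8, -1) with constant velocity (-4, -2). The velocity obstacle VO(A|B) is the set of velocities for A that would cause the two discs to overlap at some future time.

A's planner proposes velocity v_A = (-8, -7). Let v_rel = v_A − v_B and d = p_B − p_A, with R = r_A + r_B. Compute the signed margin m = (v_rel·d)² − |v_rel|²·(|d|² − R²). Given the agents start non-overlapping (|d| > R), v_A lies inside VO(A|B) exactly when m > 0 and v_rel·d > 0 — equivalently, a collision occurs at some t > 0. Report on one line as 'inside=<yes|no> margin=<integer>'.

d = (13, 8),  |d|² = 233;  R = 5+3 = 8,  c = 233−8² = 169
v_rel = (-4, -5),  |v_rel|² = 41;  v_rel·d = (-4)·(13) + (-5)·(8) = -92
41·t² + 184·t + 169 = 0  ⇒  m = (-92)² − 41·169 = 1535
m = 1535 > 0,  v_rel·d = -92 < 0  ⇒  outside

inside=no margin=1535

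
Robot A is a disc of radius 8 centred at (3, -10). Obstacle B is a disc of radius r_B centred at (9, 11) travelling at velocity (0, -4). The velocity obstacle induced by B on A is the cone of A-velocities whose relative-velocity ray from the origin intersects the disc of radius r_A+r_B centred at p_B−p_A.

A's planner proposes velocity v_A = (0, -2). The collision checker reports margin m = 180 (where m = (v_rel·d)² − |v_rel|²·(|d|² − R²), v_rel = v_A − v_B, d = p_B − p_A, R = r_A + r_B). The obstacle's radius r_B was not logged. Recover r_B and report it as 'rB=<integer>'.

m = 180
d = (6, 21);  v_rel = (0, 2),  |v_rel|² = 4
v_rel×d = (0)·(21) − (2)·(6) = -12
since m = R²·4 − (-12)²:  R² = (144 + 180) / 4 = 81
R = √81 = 9  ⇒  r_B = 9 − 8 = 1

rB=1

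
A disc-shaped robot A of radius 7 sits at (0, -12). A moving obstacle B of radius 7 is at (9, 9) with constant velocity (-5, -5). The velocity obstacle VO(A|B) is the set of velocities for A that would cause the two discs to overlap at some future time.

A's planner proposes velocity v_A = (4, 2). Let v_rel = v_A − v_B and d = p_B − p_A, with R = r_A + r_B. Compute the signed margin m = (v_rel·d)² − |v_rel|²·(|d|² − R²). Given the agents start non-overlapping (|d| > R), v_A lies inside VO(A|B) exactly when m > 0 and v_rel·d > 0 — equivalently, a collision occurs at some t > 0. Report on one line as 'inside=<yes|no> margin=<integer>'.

d = (9, 21),  |d|² = 522;  R = 7+7 = 14,  c = 522−14² = 326
v_rel = (9, 7),  |v_rel|² = 130;  v_rel·d = (9)·(9) + (7)·(21) = 228
130·t² − 456·t + 326 = 0  ⇒  m = 228² − 130·326 = 9604
m = 9604 > 0,  v_rel·d = 228 > 0  ⇒  inside

inside=yes margin=9604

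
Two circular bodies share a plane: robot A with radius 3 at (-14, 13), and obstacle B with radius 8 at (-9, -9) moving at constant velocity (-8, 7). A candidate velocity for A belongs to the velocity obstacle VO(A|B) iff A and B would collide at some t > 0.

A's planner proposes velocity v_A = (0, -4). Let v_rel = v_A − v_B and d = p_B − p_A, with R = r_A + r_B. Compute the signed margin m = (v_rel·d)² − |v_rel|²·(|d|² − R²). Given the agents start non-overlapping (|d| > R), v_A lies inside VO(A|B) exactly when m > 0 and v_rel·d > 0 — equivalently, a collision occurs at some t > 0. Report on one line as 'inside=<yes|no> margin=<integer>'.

d = (5, -22),  |d|² = 509;  R = 3+8 = 11,  c = 509−11² = 388
v_rel = (8, -11),  |v_rel|² = 185;  v_rel·d = (8)·(5) + (-11)·(-22) = 282
185·t² − 564·t + 388 = 0  ⇒  m = 282² − 185·388 = 7744
m = 7744 > 0,  v_rel·d = 282 > 0  ⇒  inside

inside=yes margin=7744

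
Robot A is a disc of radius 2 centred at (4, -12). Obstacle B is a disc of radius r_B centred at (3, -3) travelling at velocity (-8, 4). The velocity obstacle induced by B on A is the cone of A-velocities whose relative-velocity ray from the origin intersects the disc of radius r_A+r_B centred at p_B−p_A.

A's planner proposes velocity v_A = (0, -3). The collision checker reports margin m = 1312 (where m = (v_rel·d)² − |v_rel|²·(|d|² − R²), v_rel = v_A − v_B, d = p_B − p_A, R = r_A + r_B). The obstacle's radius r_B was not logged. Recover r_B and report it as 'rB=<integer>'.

m = 1312
d = (-1, 9);  v_rel = (8, -7),  |v_rel|² = 113
v_rel×d = (8)·(9) − (-7)·(-1) = 65
since m = R²·113 − 65²:  R² = (4225 + 1312) / 113 = 49
R = √49 = 7  ⇒  r_B = 7 − 2 = 5

rB=5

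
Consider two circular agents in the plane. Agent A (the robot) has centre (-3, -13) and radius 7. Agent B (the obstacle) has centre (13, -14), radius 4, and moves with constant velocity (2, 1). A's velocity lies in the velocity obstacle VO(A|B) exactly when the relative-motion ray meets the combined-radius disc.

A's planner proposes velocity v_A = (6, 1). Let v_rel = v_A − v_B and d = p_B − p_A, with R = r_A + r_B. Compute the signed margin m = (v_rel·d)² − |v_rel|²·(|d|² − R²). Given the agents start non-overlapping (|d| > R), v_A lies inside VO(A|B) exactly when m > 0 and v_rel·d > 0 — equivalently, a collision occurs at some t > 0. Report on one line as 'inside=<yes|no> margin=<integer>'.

d = (16, -1),  |d|² = 257;  R = 7+4 = 11,  c = 257−11² = 136
v_rel = (4, 0),  |v_rel|² = 16;  v_rel·d = (4)·(16) + (0)·(-1) = 64
16·t² − 128·t + 136 = 0  ⇒  m = 64² − 16·136 = 1920
m = 1920 > 0,  v_rel·d = 64 > 0  ⇒  inside

inside=yes margin=1920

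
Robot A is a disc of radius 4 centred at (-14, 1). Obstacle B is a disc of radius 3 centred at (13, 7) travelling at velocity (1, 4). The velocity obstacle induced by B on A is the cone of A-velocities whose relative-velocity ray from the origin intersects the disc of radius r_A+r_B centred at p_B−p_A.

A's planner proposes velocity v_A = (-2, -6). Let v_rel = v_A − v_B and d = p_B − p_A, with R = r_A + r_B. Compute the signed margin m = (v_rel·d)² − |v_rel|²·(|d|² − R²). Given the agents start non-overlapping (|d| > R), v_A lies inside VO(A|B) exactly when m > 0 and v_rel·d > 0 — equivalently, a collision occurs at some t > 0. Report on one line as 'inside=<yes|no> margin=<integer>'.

d = (27, 6),  |d|² = 765;  R = 4+3 = 7,  c = 765−7² = 716
v_rel = (-3, -10),  |v_rel|² = 109;  v_rel·d = (-3)·(27) + (-10)·(6) = -141
109·t² + 282·t + 716 = 0  ⇒  m = (-141)² − 109·716 = -58163
m = -58163 < 0,  v_rel·d = -141 < 0  ⇒  outside

inside=no margin=-58163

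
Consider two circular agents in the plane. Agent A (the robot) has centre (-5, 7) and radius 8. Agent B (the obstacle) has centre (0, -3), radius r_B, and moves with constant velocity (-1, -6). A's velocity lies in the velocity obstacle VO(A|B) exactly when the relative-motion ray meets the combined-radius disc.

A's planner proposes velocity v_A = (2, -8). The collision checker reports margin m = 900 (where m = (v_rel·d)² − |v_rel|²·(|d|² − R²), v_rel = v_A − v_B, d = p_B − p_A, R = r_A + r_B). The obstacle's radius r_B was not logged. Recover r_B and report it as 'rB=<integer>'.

m = 900
d = (5, -10);  v_rel = (3, -2),  |v_rel|² = 13
v_rel×d = (3)·(-10) − (-2)·(5) = -20
since m = R²·13 − (-20)²:  R² = (400 + 900) / 13 = 100
R = √100 = 10  ⇒  r_B = 10 − 8 = 2

rB=2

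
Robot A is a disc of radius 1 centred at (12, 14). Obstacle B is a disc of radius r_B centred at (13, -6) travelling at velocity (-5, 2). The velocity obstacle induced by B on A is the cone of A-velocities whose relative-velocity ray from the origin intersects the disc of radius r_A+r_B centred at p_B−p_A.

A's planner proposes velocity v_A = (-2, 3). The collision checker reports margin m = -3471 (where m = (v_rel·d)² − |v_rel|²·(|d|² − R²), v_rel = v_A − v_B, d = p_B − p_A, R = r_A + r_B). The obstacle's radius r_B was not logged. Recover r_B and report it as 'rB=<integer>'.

m = -3471
d = (1, -20);  v_rel = (3, 1),  |v_rel|² = 10
v_rel×d = (3)·(-20) − (1)·(1) = -61
since m = R²·10 − (-61)²:  R² = (3721 + -3471) / 10 = 25
R = √25 = 5  ⇒  r_B = 5 − 1 = 4

rB=4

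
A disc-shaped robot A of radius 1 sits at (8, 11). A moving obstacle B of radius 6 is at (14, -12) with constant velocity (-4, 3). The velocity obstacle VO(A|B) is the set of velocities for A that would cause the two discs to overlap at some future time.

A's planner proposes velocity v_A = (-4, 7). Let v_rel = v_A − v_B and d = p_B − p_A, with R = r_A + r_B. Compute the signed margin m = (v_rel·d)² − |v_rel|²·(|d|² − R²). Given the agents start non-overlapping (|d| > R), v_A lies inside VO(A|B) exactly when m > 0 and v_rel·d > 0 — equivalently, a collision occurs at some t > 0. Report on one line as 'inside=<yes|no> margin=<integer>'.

d = (6, -23),  |d|² = 565;  R = 1+6 = 7,  c = 565−7² = 516
v_rel = (0, 4),  |v_rel|² = 16;  v_rel·d = (0)·(6) + (4)·(-23) = -92
16·t² + 184·t + 516 = 0  ⇒  m = (-92)² − 16·516 = 208
m = 208 > 0,  v_rel·d = -92 < 0  ⇒  outside

inside=no margin=208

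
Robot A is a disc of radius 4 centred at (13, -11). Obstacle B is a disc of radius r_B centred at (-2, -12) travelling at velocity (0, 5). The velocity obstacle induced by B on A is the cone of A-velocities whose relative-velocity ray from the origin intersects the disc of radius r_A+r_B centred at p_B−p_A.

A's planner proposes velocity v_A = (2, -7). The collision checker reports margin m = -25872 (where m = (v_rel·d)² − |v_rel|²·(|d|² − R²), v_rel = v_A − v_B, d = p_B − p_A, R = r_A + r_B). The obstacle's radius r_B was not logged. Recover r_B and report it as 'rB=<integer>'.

m = -25872
d = (-15, -1);  v_rel = (2, -12),  |v_rel|² = 148
v_rel×d = (2)·(-1) − (-12)·(-15) = -182
since m = R²·148 − (-182)²:  R² = (33124 + -25872) / 148 = 49
R = √49 = 7  ⇒  r_B = 7 − 4 = 3

rB=3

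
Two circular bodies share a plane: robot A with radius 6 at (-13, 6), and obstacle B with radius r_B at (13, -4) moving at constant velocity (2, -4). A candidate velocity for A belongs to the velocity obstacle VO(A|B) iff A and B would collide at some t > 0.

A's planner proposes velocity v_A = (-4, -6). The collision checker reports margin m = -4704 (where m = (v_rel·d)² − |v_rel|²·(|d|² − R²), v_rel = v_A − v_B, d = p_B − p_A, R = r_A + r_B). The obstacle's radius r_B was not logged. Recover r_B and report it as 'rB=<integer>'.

m = -4704
d = (26, -10);  v_rel = (-6, -2),  |v_rel|² = 40
v_rel×d = (-6)·(-10) − (-2)·(26) = 112
since m = R²·40 − 112²:  R² = (12544 + -4704) / 40 = 196
R = √196 = 14  ⇒  r_B = 14 − 6 = 8

rB=8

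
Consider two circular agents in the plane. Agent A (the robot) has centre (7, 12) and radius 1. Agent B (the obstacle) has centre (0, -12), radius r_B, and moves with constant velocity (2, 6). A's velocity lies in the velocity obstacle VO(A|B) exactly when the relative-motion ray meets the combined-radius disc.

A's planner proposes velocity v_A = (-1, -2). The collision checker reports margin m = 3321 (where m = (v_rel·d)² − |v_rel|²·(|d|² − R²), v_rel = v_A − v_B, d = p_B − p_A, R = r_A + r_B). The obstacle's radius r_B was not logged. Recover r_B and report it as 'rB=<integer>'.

m = 3321
d = (-7, -24);  v_rel = (-3, -8),  |v_rel|² = 73
v_rel×d = (-3)·(-24) − (-8)·(-7) = 16
since m = R²·73 − 16²:  R² = (256 + 3321) / 73 = 49
R = √49 = 7  ⇒  r_B = 7 − 1 = 6

rB=6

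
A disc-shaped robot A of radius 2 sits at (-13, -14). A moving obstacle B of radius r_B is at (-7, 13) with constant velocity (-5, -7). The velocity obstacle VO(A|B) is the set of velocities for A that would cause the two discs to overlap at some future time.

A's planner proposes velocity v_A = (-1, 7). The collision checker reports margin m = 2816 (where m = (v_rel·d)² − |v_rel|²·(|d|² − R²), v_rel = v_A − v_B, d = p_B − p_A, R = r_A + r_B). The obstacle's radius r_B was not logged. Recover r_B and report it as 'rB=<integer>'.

m = 2816
d = (6, 27);  v_rel = (4, 14),  |v_rel|² = 212
v_rel×d = (4)·(27) − (14)·(6) = 24
since m = R²·212 − 24²:  R² = (576 + 2816) / 212 = 16
R = √16 = 4  ⇒  r_B = 4 − 2 = 2

rB=2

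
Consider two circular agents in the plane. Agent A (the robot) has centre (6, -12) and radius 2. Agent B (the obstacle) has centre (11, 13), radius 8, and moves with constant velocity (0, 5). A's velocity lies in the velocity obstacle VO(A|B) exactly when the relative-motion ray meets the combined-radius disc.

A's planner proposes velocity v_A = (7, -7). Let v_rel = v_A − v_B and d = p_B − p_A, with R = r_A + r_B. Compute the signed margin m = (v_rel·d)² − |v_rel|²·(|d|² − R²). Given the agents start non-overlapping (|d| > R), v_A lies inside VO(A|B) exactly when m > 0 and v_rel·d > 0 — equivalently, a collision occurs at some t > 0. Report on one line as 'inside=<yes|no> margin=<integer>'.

d = (5, 25),  |d|² = 650;  R = 2+8 = 10,  c = 650−10² = 550
v_rel = (7, -12),  |v_rel|² = 193;  v_rel·d = (7)·(5) + (-12)·(25) = -265
193·t² + 530·t + 550 = 0  ⇒  m = (-265)² − 193·550 = -35925
m = -35925 < 0,  v_rel·d = -265 < 0  ⇒  outside

inside=no margin=-35925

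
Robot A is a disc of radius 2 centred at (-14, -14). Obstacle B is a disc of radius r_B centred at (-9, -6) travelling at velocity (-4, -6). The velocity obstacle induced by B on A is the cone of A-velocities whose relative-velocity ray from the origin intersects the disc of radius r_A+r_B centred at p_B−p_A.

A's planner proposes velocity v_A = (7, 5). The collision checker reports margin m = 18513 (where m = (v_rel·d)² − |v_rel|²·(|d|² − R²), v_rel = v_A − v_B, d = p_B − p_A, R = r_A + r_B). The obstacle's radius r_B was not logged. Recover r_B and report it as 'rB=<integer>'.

m = 18513
d = (5, 8);  v_rel = (11, 11),  |v_rel|² = 242
v_rel×d = (11)·(8) − (11)·(5) = 33
since m = R²·242 − 33²:  R² = (1089 + 18513) / 242 = 81
R = √81 = 9  ⇒  r_B = 9 − 2 = 7

rB=7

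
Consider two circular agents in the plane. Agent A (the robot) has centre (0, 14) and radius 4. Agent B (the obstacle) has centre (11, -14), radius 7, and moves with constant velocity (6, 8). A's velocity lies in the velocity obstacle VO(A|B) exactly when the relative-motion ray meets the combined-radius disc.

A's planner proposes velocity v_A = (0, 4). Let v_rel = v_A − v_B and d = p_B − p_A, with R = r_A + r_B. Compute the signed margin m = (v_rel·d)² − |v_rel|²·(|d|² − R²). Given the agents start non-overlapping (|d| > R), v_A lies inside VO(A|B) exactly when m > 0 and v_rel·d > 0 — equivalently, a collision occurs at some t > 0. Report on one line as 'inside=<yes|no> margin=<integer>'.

d = (11, -28),  |d|² = 905;  R = 4+7 = 11,  c = 905−11² = 784
v_rel = (-6, -4),  |v_rel|² = 52;  v_rel·d = (-6)·(11) + (-4)·(-28) = 46
52·t² − 92·t + 784 = 0  ⇒  m = 46² − 52·784 = -38652
m = -38652 < 0,  v_rel·d = 46 > 0  ⇒  outside

inside=no margin=-38652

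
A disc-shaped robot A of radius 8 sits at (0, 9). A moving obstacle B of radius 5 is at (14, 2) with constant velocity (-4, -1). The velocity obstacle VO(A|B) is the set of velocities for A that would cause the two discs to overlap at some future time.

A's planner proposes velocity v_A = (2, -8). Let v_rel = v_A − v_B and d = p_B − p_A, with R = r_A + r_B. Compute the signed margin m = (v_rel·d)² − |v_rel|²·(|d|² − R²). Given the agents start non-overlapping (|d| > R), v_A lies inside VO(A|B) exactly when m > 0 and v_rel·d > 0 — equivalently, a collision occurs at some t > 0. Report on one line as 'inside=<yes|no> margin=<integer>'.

d = (14, -7),  |d|² = 245;  R = 8+5 = 13,  c = 245−13² = 76
v_rel = (6, -7),  |v_rel|² = 85;  v_rel·d = (6)·(14) + (-7)·(-7) = 133
85·t² − 266·t + 76 = 0  ⇒  m = 133² − 85·76 = 11229
m = 11229 > 0,  v_rel·d = 133 > 0  ⇒  inside

inside=yes margin=11229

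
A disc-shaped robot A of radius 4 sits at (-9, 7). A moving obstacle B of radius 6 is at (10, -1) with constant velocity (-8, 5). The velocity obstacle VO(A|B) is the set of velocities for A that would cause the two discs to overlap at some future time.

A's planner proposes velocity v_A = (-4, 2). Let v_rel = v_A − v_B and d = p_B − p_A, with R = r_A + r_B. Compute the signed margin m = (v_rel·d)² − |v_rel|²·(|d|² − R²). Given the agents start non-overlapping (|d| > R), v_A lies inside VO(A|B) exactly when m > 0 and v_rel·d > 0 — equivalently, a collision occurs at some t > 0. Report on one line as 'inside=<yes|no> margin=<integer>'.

d = (19, -8),  |d|² = 425;  R = 4+6 = 10,  c = 425−10² = 325
v_rel = (4, -3),  |v_rel|² = 25;  v_rel·d = (4)·(19) + (-3)·(-8) = 100
25·t² − 200·t + 325 = 0  ⇒  m = 100² − 25·325 = 1875
m = 1875 > 0,  v_rel·d = 100 > 0  ⇒  inside

inside=yes margin=1875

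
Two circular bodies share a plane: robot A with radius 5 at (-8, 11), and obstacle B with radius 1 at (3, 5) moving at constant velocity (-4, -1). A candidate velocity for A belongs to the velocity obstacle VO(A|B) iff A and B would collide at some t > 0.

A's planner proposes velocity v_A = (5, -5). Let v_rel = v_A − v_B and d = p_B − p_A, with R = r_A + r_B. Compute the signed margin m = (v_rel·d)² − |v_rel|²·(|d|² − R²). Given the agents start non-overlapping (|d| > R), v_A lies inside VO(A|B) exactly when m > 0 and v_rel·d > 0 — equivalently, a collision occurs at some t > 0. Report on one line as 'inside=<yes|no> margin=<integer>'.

d = (11, -6),  |d|² = 157;  R = 5+1 = 6,  c = 157−6² = 121
v_rel = (9, -4),  |v_rel|² = 97;  v_rel·d = (9)·(11) + (-4)·(-6) = 123
97·t² − 246·t + 121 = 0  ⇒  m = 123² − 97·121 = 3392
m = 3392 > 0,  v_rel·d = 123 > 0  ⇒  inside

inside=yes margin=3392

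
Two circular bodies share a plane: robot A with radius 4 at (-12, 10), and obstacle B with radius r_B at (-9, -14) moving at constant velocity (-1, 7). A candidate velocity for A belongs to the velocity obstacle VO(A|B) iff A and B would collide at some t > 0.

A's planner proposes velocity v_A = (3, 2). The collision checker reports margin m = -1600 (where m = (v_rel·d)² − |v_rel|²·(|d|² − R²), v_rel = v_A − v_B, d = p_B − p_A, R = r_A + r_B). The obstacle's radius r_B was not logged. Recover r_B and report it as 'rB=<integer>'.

m = -1600
d = (3, -24);  v_rel = (4, -5),  |v_rel|² = 41
v_rel×d = (4)·(-24) − (-5)·(3) = -81
since m = R²·41 − (-81)²:  R² = (6561 + -1600) / 41 = 121
R = √121 = 11  ⇒  r_B = 11 − 4 = 7

rB=7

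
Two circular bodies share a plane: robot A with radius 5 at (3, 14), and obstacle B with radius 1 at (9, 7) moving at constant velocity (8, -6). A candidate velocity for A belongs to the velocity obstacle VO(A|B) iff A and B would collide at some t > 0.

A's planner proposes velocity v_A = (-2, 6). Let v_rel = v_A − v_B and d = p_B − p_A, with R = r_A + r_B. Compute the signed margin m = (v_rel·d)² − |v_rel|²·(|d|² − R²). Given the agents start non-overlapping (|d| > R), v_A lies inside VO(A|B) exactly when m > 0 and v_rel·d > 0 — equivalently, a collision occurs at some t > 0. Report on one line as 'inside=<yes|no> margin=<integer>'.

d = (6, -7),  |d|² = 85;  R = 5+1 = 6,  c = 85−6² = 49
v_rel = (-10, 12),  |v_rel|² = 244;  v_rel·d = (-10)·(6) + (12)·(-7) = -144
244·t² + 288·t + 49 = 0  ⇒  m = (-144)² − 244·49 = 8780
m = 8780 > 0,  v_rel·d = -144 < 0  ⇒  outside

inside=no margin=8780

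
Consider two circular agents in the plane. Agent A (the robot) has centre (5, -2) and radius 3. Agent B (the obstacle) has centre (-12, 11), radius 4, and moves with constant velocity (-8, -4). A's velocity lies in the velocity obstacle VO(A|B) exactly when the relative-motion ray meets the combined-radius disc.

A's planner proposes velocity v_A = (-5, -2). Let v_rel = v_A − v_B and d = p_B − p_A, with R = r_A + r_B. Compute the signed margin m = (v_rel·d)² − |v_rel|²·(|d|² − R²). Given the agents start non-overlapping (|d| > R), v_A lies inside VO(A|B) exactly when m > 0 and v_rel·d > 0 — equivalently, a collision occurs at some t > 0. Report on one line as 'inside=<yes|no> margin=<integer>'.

d = (-17, 13),  |d|² = 458;  R = 3+4 = 7,  c = 458−7² = 409
v_rel = (3, 2),  |v_rel|² = 13;  v_rel·d = (3)·(-17) + (2)·(13) = -25
13·t² + 50·t + 409 = 0  ⇒  m = (-25)² − 13·409 = -4692
m = -4692 < 0,  v_rel·d = -25 < 0  ⇒  outside

inside=no margin=-4692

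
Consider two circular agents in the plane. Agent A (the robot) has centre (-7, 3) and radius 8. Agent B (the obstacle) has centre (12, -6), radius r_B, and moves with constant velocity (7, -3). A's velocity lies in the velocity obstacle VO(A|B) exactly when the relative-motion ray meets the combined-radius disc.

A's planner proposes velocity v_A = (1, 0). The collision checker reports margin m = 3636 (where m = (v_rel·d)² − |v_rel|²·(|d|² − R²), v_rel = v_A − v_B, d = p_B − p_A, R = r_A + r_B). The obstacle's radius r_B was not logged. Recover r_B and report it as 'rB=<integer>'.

m = 3636
d = (19, -9);  v_rel = (-6, 3),  |v_rel|² = 45
v_rel×d = (-6)·(-9) − (3)·(19) = -3
since m = R²·45 − (-3)²:  R² = (9 + 3636) / 45 = 81
R = √81 = 9  ⇒  r_B = 9 − 8 = 1

rB=1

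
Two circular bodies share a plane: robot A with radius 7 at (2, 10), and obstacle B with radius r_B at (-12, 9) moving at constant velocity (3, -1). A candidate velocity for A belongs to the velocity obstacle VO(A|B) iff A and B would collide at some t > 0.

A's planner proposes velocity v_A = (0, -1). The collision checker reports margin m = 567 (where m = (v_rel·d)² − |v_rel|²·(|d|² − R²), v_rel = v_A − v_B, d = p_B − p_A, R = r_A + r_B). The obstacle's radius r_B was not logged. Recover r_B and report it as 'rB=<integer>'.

m = 567
d = (-14, -1);  v_rel = (-3, 0),  |v_rel|² = 9
v_rel×d = (-3)·(-1) − (0)·(-14) = 3
since m = R²·9 − 3²:  R² = (9 + 567) / 9 = 64
R = √64 = 8  ⇒  r_B = 8 − 7 = 1

rB=1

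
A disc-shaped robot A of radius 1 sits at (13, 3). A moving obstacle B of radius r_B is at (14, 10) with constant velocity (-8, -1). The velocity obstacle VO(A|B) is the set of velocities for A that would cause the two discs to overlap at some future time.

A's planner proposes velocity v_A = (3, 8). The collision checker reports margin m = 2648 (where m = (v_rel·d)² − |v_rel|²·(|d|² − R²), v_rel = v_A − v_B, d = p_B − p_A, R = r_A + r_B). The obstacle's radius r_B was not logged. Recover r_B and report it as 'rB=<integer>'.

m = 2648
d = (1, 7);  v_rel = (11, 9),  |v_rel|² = 202
v_rel×d = (11)·(7) − (9)·(1) = 68
since m = R²·202 − 68²:  R² = (4624 + 2648) / 202 = 36
R = √36 = 6  ⇒  r_B = 6 − 1 = 5

rB=5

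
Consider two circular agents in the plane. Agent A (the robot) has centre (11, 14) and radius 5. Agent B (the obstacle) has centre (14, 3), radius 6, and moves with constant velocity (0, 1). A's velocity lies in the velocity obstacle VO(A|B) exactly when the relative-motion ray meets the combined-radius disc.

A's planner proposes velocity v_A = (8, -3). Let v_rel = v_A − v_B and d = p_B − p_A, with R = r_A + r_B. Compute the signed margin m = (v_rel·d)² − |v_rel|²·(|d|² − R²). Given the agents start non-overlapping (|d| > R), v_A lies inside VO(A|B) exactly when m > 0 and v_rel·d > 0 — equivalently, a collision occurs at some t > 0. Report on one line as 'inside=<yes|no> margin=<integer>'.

d = (3, -11),  |d|² = 130;  R = 5+6 = 11,  c = 130−11² = 9
v_rel = (8, -4),  |v_rel|² = 80;  v_rel·d = (8)·(3) + (-4)·(-11) = 68
80·t² − 136·t + 9 = 0  ⇒  m = 68² − 80·9 = 3904
m = 3904 > 0,  v_rel·d = 68 > 0  ⇒  inside

inside=yes margin=3904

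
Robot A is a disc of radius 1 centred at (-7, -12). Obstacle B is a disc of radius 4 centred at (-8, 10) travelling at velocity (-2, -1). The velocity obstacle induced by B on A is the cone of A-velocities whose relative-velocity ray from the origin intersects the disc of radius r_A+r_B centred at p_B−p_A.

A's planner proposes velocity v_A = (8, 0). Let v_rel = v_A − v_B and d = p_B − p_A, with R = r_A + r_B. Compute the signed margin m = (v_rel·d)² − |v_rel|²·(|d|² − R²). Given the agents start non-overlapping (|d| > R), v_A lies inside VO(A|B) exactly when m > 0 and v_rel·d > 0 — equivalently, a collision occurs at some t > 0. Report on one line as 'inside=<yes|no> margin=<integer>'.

d = (-1, 22),  |d|² = 485;  R = 1+4 = 5,  c = 485−5² = 460
v_rel = (10, 1),  |v_rel|² = 101;  v_rel·d = (10)·(-1) + (1)·(22) = 12
101·t² − 24·t + 460 = 0  ⇒  m = 12² − 101·460 = -46316
m = -46316 < 0,  v_rel·d = 12 > 0  ⇒  outside

inside=no margin=-46316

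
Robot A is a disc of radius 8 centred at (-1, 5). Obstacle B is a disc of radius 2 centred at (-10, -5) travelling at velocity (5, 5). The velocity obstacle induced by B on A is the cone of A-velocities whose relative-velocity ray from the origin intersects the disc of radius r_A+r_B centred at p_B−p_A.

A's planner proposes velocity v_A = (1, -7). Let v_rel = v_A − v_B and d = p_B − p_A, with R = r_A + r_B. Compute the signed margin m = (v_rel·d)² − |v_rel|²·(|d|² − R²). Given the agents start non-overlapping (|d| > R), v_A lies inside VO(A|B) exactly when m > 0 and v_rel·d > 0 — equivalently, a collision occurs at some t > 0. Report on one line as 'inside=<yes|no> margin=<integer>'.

d = (-9, -10),  |d|² = 181;  R = 8+2 = 10,  c = 181−10² = 81
v_rel = (-4, -12),  |v_rel|² = 160;  v_rel·d = (-4)·(-9) + (-12)·(-10) = 156
160·t² − 312·t + 81 = 0  ⇒  m = 156² − 160·81 = 11376
m = 11376 > 0,  v_rel·d = 156 > 0  ⇒  inside

inside=yes margin=11376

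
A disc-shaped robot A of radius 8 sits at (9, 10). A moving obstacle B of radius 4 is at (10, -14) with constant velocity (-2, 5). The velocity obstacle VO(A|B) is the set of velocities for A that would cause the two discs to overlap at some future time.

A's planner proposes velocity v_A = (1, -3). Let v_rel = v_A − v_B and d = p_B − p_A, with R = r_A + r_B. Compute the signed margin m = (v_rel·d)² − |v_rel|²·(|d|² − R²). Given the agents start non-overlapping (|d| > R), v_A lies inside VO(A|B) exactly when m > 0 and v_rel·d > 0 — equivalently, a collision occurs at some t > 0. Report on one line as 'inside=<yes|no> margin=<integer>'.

d = (1, -24),  |d|² = 577;  R = 8+4 = 12,  c = 577−12² = 433
v_rel = (3, -8),  |v_rel|² = 73;  v_rel·d = (3)·(1) + (-8)·(-24) = 195
73·t² − 390·t + 433 = 0  ⇒  m = 195² − 73·433 = 6416
m = 6416 > 0,  v_rel·d = 195 > 0  ⇒  inside

inside=yes margin=6416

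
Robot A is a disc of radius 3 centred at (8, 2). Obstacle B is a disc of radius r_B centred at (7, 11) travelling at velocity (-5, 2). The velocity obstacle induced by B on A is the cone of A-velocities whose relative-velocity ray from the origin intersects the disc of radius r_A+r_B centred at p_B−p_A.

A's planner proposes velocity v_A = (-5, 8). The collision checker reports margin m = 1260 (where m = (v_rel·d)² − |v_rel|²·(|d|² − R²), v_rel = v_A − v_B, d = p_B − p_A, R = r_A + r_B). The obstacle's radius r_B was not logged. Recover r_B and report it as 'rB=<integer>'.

m = 1260
d = (-1, 9);  v_rel = (0, 6),  |v_rel|² = 36
v_rel×d = (0)·(9) − (6)·(-1) = 6
since m = R²·36 − 6²:  R² = (36 + 1260) / 36 = 36
R = √36 = 6  ⇒  r_B = 6 − 3 = 3

rB=3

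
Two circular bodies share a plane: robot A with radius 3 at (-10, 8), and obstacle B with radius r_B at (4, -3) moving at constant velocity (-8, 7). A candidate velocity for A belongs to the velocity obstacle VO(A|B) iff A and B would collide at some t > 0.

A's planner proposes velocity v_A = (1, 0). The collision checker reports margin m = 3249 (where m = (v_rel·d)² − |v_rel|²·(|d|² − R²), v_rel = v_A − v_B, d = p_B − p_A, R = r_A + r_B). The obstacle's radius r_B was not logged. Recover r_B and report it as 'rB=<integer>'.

m = 3249
d = (14, -11);  v_rel = (9, -7),  |v_rel|² = 130
v_rel×d = (9)·(-11) − (-7)·(14) = -1
since m = R²·130 − (-1)²:  R² = (1 + 3249) / 130 = 25
R = √25 = 5  ⇒  r_B = 5 − 3 = 2

rB=2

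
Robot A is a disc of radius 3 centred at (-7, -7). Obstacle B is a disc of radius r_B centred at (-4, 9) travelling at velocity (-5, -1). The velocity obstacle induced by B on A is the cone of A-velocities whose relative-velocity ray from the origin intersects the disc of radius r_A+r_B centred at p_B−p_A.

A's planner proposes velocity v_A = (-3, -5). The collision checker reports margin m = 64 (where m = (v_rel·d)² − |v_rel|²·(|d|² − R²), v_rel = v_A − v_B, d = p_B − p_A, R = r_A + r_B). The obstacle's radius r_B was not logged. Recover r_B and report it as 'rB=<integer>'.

m = 64
d = (3, 16);  v_rel = (2, -4),  |v_rel|² = 20
v_rel×d = (2)·(16) − (-4)·(3) = 44
since m = R²·20 − 44²:  R² = (1936 + 64) / 20 = 100
R = √100 = 10  ⇒  r_B = 10 − 3 = 7

rB=7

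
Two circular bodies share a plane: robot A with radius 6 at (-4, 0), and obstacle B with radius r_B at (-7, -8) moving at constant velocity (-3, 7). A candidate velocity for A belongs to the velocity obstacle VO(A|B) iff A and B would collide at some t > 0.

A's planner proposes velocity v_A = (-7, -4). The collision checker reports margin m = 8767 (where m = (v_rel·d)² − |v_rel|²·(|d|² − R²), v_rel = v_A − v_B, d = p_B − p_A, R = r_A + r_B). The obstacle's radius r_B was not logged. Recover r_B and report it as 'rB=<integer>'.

m = 8767
d = (-3, -8);  v_rel = (-4, -11),  |v_rel|² = 137
v_rel×d = (-4)·(-8) − (-11)·(-3) = -1
since m = R²·137 − (-1)²:  R² = (1 + 8767) / 137 = 64
R = √64 = 8  ⇒  r_B = 8 − 6 = 2

rB=2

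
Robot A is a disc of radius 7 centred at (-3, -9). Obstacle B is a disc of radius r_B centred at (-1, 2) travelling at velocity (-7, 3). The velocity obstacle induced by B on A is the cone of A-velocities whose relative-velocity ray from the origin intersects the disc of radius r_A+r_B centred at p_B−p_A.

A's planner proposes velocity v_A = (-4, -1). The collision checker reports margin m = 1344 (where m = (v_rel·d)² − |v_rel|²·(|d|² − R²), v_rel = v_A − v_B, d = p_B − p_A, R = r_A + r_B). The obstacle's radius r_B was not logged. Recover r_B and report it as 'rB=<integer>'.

m = 1344
d = (2, 11);  v_rel = (3, -4),  |v_rel|² = 25
v_rel×d = (3)·(11) − (-4)·(2) = 41
since m = R²·25 − 41²:  R² = (1681 + 1344) / 25 = 121
R = √121 = 11  ⇒  r_B = 11 − 7 = 4

rB=4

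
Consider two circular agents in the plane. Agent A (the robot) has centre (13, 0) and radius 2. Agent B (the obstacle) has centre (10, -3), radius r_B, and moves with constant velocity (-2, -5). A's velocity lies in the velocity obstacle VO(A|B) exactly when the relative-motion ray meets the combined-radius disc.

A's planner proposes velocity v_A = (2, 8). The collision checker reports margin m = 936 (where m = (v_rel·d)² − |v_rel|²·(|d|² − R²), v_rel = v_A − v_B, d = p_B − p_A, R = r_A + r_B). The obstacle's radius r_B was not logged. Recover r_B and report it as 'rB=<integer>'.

m = 936
d = (-3, -3);  v_rel = (4, 13),  |v_rel|² = 185
v_rel×d = (4)·(-3) − (13)·(-3) = 27
since m = R²·185 − 27²:  R² = (729 + 936) / 185 = 9
R = √9 = 3  ⇒  r_B = 3 − 2 = 1

rB=1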